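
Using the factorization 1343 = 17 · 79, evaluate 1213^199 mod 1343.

Mod 17: 1213 ≡ 6; by Fermat, exponent reduces to 199 mod 16 = 7; 6^7 ≡ 14 (mod 17).
Mod 79: 1213 ≡ 28; by Fermat, exponent reduces to 199 mod 78 = 43; 28^43 ≡ 43 (mod 79).
Combine by CRT: x ≡ 14 (mod 17), x ≡ 43 (mod 79) ⇒ x ≡ 201 (mod 1343).

201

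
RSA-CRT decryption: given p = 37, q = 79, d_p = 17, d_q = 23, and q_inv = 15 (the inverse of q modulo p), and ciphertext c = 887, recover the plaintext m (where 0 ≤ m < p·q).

m₁ = c^(d_p) mod p: c ≡ 36 (mod 37), and 36^17 mod 37 = 36.
m₂ = c^(d_q) mod q: c ≡ 18 (mod 79), and 18^23 mod 79 = 62.
h = q_inv·(m₁ − m₂) mod p = 15·(36 − 62) mod 37 = 17.
m = m₂ + h·q = 62 + 17·79 = 1405.

1405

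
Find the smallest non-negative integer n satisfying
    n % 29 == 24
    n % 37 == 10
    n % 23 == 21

343

From n ≡ 24 (mod 29) write n = 24 + 29t. Substituting into n ≡ 10 (mod 37) gives 29t ≡ 23 (mod 37), and since 29⁻¹ ≡ 23 (mod 37), t ≡ 11. Hence n ≡ 24 + 29·11 = 343 (mod 1073).
From n ≡ 343 (mod 1073) write n = 343 + 1073t. Substituting into n ≡ 21 (mod 23) gives 1073t ≡ 0 (mod 23), and since 15⁻¹ ≡ 20 (mod 23), t ≡ 0. Hence n ≡ 343 + 1073·0 = 343 (mod 24679).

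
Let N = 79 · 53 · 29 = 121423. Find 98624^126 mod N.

Mod 79: 98624 ≡ 32; by Fermat, exponent reduces to 126 mod 78 = 48; 32^48 ≡ 64 (mod 79).
Mod 53: 98624 ≡ 44; by Fermat, exponent reduces to 126 mod 52 = 22; 44^22 ≡ 24 (mod 53).
Mod 29: 98624 ≡ 24; by Fermat, exponent reduces to 126 mod 28 = 14; 24^14 ≡ 1 (mod 29).
Combine by CRT: x ≡ 64 (mod 79), x ≡ 24 (mod 53), x ≡ 1 (mod 29) ⇒ x ≡ 27319 (mod 121423).

27319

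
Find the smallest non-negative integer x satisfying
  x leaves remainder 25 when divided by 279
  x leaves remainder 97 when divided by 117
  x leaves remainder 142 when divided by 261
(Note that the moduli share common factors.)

Combine the congruences pairwise.
gcd(279, 117) = 9 and 9 | (97 − 25), so the pair is consistent; merging gives x ≡ 3373 (mod 3627), where 3627 = lcm(279, 117).
gcd(3627, 261) = 9 and 9 | (142 − 3373), so the pair is consistent; merging gives x ≡ 86794 (mod 105183), where 105183 = lcm(3627, 261).
The solution is unique modulo lcm(279, 117, 261) = 105183.

86794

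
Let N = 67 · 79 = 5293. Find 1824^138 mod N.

Mod 67: 1824 ≡ 15; by Fermat, exponent reduces to 138 mod 66 = 6; 15^6 ≡ 22 (mod 67).
Mod 79: 1824 ≡ 7; by Fermat, exponent reduces to 138 mod 78 = 60; 7^60 ≡ 62 (mod 79).
Combine by CRT: x ≡ 22 (mod 67), x ≡ 62 (mod 79) ⇒ x ≡ 1563 (mod 5293).

1563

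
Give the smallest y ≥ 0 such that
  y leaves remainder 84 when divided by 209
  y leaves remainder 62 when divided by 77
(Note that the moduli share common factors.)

293

gcd(209, 77) = 11 and 11 | (62 − 84), so the pair is consistent; merging gives y ≡ 293 (mod 1463), where 1463 = lcm(209, 77).
The solution is unique modulo lcm(209, 77) = 1463.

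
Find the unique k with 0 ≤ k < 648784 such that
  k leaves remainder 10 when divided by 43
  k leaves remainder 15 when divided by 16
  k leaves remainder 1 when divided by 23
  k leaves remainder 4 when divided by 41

257279

The moduli are pairwise coprime; N = 43·16·23·41 = 648784.
N/43 = 15088; 15088 ≡ 38 (mod 43); 38·17 ≡ 1, so inverse 17.
N/16 = 40549; 40549 ≡ 5 (mod 16); 5·13 ≡ 1, so inverse 13.
N/23 = 28208; 28208 ≡ 10 (mod 23); 10·7 ≡ 1, so inverse 7.
N/41 = 15824; 15824 ≡ 39 (mod 41); 39·20 ≡ 1, so inverse 20.
k ≡ 10·15088·17 + 15·40549·13 + 1·28208·7 + 4·15824·20 = 11935391.
11935391 mod 648784 = 257279.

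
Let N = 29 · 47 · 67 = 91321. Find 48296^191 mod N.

67278

Mod 29: 48296 ≡ 11; by Fermat, exponent reduces to 191 mod 28 = 23; 11^23 ≡ 27 (mod 29).
Mod 47: 48296 ≡ 27; by Fermat, exponent reduces to 191 mod 46 = 7; 27^7 ≡ 21 (mod 47).
Mod 67: 48296 ≡ 56; by Fermat, exponent reduces to 191 mod 66 = 59; 56^59 ≡ 10 (mod 67).
Combine by CRT: x ≡ 27 (mod 29), x ≡ 21 (mod 47), x ≡ 10 (mod 67) ⇒ x ≡ 67278 (mod 91321).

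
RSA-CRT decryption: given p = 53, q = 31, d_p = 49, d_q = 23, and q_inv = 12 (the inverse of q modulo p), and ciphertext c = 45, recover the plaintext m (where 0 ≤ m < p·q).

1010

m₁ = c^(d_p) mod p: c ≡ 45 (mod 53), and 45^49 mod 53 = 3.
m₂ = c^(d_q) mod q: c ≡ 14 (mod 31), and 14^23 mod 31 = 18.
h = q_inv·(m₁ − m₂) mod p = 12·(3 − 18) mod 53 = 32.
m = m₂ + h·q = 18 + 32·31 = 1010.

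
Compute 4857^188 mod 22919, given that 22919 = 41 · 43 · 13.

19930

Mod 41: 4857 ≡ 19; by Fermat, exponent reduces to 188 mod 40 = 28; 19^28 ≡ 4 (mod 41).
Mod 43: 4857 ≡ 41; by Fermat, exponent reduces to 188 mod 42 = 20; 41^20 ≡ 21 (mod 43).
Mod 13: 4857 ≡ 8; by Fermat, exponent reduces to 188 mod 12 = 8; 8^8 ≡ 1 (mod 13).
Combine by CRT: x ≡ 4 (mod 41), x ≡ 21 (mod 43), x ≡ 1 (mod 13) ⇒ x ≡ 19930 (mod 22919).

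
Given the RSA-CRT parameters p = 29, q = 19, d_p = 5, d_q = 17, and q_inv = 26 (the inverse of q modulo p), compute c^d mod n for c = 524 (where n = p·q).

m₁ = c^(d_p) mod p: c ≡ 2 (mod 29), and 2^5 mod 29 = 3.
m₂ = c^(d_q) mod q: c ≡ 11 (mod 19), and 11^17 mod 19 = 7.
h = q_inv·(m₁ − m₂) mod p = 26·(3 − 7) mod 29 = 12.
m = m₂ + h·q = 7 + 12·19 = 235.

235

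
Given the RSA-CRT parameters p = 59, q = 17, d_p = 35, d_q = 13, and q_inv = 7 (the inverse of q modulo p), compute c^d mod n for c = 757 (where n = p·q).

m₁ = c^(d_p) mod p: c ≡ 49 (mod 59), and 49^35 mod 59 = 9.
m₂ = c^(d_q) mod q: c ≡ 9 (mod 17), and 9^13 mod 17 = 8.
h = q_inv·(m₁ − m₂) mod p = 7·(9 − 8) mod 59 = 7.
m = m₂ + h·q = 8 + 7·17 = 127.

127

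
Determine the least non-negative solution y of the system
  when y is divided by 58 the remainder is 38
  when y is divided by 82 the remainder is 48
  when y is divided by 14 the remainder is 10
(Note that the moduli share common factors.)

7346

gcd(58, 82) = 2 and 2 | (48 − 38), so the pair is consistent; merging gives y ≡ 212 (mod 2378), where 2378 = lcm(58, 82).
gcd(2378, 14) = 2 and 2 | (10 − 212), so the pair is consistent; merging gives y ≡ 7346 (mod 16646), where 16646 = lcm(2378, 14).
The solution is unique modulo lcm(58, 82, 14) = 16646.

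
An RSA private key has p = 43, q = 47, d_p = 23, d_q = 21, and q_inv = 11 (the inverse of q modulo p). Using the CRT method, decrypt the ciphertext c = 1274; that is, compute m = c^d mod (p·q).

m₁ = c^(d_p) mod p: c ≡ 27 (mod 43), and 27^23 mod 43 = 2.
m₂ = c^(d_q) mod q: c ≡ 5 (mod 47), and 5^21 mod 47 = 15.
h = q_inv·(m₁ − m₂) mod p = 11·(2 − 15) mod 43 = 29.
m = m₂ + h·q = 15 + 29·47 = 1378.

1378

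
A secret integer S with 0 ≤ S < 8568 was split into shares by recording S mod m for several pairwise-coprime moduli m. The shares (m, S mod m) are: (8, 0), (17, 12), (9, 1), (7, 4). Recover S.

6472

The moduli are pairwise coprime; N = 8·17·9·7 = 8568.
N/8 = 1071; 1071 ≡ 7 (mod 8); 7·7 ≡ 1, so inverse 7.
N/17 = 504; 504 ≡ 11 (mod 17); 11·14 ≡ 1, so inverse 14.
N/9 = 952; 952 ≡ 7 (mod 9); 7·4 ≡ 1, so inverse 4.
N/7 = 1224; 1224 ≡ 6 (mod 7); 6·6 ≡ 1, so inverse 6.
S ≡ 0·1071·7 + 12·504·14 + 1·952·4 + 4·1224·6 = 117856.
117856 mod 8568 = 6472.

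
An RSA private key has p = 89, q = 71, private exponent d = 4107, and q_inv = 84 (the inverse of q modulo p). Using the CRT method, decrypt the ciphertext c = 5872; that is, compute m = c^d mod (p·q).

1586

d_p = d mod (p−1) = 4107 mod 88 = 59; d_q = d mod (q−1) = 47.
m₁ = c^(d_p) mod p: c ≡ 87 (mod 89), and 87^59 mod 89 = 73.
m₂ = c^(d_q) mod q: c ≡ 50 (mod 71), and 50^47 mod 71 = 24.
h = q_inv·(m₁ − m₂) mod p = 84·(73 − 24) mod 89 = 22.
m = m₂ + h·q = 24 + 22·71 = 1586.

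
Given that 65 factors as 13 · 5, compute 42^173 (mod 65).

22

Mod 13: 42 ≡ 3; by Fermat, exponent reduces to 173 mod 12 = 5; 3^5 ≡ 9 (mod 13).
Mod 5: 42 ≡ 2; by Fermat, exponent reduces to 173 mod 4 = 1; 2^1 ≡ 2 (mod 5).
Combine by CRT: x ≡ 9 (mod 13), x ≡ 2 (mod 5) ⇒ x ≡ 22 (mod 65).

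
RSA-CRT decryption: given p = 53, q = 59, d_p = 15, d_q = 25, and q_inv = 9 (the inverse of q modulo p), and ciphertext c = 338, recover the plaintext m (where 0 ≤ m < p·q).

m₁ = c^(d_p) mod p: c ≡ 20 (mod 53), and 20^15 mod 53 = 22.
m₂ = c^(d_q) mod q: c ≡ 43 (mod 59), and 43^25 mod 59 = 50.
h = q_inv·(m₁ − m₂) mod p = 9·(22 − 50) mod 53 = 13.
m = m₂ + h·q = 50 + 13·59 = 817.

817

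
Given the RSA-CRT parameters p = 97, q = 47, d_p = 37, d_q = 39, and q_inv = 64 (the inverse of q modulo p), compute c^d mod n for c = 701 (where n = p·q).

m₁ = c^(d_p) mod p: c ≡ 22 (mod 97), and 22^37 mod 97 = 22.
m₂ = c^(d_q) mod q: c ≡ 43 (mod 47), and 43^39 mod 47 = 5.
h = q_inv·(m₁ − m₂) mod p = 64·(22 − 5) mod 97 = 21.
m = m₂ + h·q = 5 + 21·47 = 992.

992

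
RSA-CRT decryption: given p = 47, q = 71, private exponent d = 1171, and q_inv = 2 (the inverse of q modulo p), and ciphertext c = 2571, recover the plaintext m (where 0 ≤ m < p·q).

d_p = d mod (p−1) = 1171 mod 46 = 21; d_q = d mod (q−1) = 51.
m₁ = c^(d_p) mod p: c ≡ 33 (mod 47), and 33^21 mod 47 = 41.
m₂ = c^(d_q) mod q: c ≡ 15 (mod 71), and 15^51 mod 71 = 16.
h = q_inv·(m₁ − m₂) mod p = 2·(41 − 16) mod 47 = 3.
m = m₂ + h·q = 16 + 3·71 = 229.

229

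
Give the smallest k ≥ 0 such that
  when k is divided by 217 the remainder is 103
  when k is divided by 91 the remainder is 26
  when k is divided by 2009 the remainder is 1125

260286

Combine the congruences pairwise.
gcd(217, 91) = 7 and 7 | (26 − 103), so the pair is consistent; merging gives k ≡ 754 (mod 2821), where 2821 = lcm(217, 91).
gcd(2821, 2009) = 7 and 7 | (1125 − 754), so the pair is consistent; merging gives k ≡ 260286 (mod 809627), where 809627 = lcm(2821, 2009).
The solution is unique modulo lcm(217, 91, 2009) = 809627.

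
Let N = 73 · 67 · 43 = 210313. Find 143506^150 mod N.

Mod 73: 143506 ≡ 61; by Fermat, exponent reduces to 150 mod 72 = 6; 61^6 ≡ 65 (mod 73).
Mod 67: 143506 ≡ 59; by Fermat, exponent reduces to 150 mod 66 = 18; 59^18 ≡ 15 (mod 67).
Mod 43: 143506 ≡ 15; by Fermat, exponent reduces to 150 mod 42 = 24; 15^24 ≡ 21 (mod 43).
Combine by CRT: x ≡ 65 (mod 73), x ≡ 15 (mod 67), x ≡ 21 (mod 43) ⇒ x ≡ 35324 (mod 210313).

35324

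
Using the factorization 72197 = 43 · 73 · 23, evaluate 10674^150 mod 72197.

Mod 43: 10674 ≡ 10; by Fermat, exponent reduces to 150 mod 42 = 24; 10^24 ≡ 11 (mod 43).
Mod 73: 10674 ≡ 16; by Fermat, exponent reduces to 150 mod 72 = 6; 16^6 ≡ 64 (mod 73).
Mod 23: 10674 ≡ 2; by Fermat, exponent reduces to 150 mod 22 = 18; 2^18 ≡ 13 (mod 23).
Combine by CRT: x ≡ 11 (mod 43), x ≡ 64 (mod 73), x ≡ 13 (mod 23) ⇒ x ≡ 23059 (mod 72197).

23059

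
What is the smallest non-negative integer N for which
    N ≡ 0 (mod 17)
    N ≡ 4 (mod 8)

68

From N ≡ 0 (mod 17) write N = 0 + 17t. Substituting into N ≡ 4 (mod 8) gives 17t ≡ 4 (mod 8), and since 1⁻¹ ≡ 1 (mod 8), t ≡ 4. Hence N ≡ 0 + 17·4 = 68 (mod 136).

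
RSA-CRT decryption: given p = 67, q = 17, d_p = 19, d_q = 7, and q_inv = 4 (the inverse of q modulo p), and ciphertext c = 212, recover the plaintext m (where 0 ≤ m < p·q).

168

m₁ = c^(d_p) mod p: c ≡ 11 (mod 67), and 11^19 mod 67 = 34.
m₂ = c^(d_q) mod q: c ≡ 8 (mod 17), and 8^7 mod 17 = 15.
h = q_inv·(m₁ − m₂) mod p = 4·(34 − 15) mod 67 = 9.
m = m₂ + h·q = 15 + 9·17 = 168.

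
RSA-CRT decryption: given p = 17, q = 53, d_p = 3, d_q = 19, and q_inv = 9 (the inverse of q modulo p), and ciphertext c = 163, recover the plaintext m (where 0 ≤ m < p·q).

303

m₁ = c^(d_p) mod p: c ≡ 10 (mod 17), and 10^3 mod 17 = 14.
m₂ = c^(d_q) mod q: c ≡ 4 (mod 53), and 4^19 mod 53 = 38.
h = q_inv·(m₁ − m₂) mod p = 9·(14 − 38) mod 17 = 5.
m = m₂ + h·q = 38 + 5·53 = 303.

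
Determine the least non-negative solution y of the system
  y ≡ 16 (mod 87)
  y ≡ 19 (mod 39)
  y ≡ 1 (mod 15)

gcd(87, 39) = 3 and 3 | (19 − 16), so the pair is consistent; merging gives y ≡ 799 (mod 1131), where 1131 = lcm(87, 39).
gcd(1131, 15) = 3 and 3 | (1 − 799), so the pair is consistent; merging gives y ≡ 3061 (mod 5655), where 5655 = lcm(1131, 15).
The solution is unique modulo lcm(87, 39, 15) = 5655.

3061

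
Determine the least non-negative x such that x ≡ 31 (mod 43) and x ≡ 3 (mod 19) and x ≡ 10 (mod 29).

The moduli are pairwise coprime; N = 43·19·29 = 23693.
N/43 = 551; 551 ≡ 35 (mod 43); 35·16 ≡ 1, so inverse 16.
N/19 = 1247; 1247 ≡ 12 (mod 19); 12·8 ≡ 1, so inverse 8.
N/29 = 817; 817 ≡ 5 (mod 29); 5·6 ≡ 1, so inverse 6.
x ≡ 31·551·16 + 3·1247·8 + 10·817·6 = 352244.
352244 mod 23693 = 20542.

20542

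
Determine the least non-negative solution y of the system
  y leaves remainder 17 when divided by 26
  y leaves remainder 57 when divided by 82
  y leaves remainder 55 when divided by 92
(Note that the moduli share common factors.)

40811

Combine the congruences pairwise.
gcd(26, 82) = 2 and 2 | (57 − 17), so the pair is consistent; merging gives y ≡ 303 (mod 1066), where 1066 = lcm(26, 82).
gcd(1066, 92) = 2 and 2 | (55 − 303), so the pair is consistent; merging gives y ≡ 40811 (mod 49036), where 49036 = lcm(1066, 92).
The solution is unique modulo lcm(26, 82, 92) = 49036.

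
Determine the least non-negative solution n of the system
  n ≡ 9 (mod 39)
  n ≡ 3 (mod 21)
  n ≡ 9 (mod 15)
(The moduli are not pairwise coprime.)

gcd(39, 21) = 3 and 3 | (3 − 9), so the pair is consistent; merging gives n ≡ 87 (mod 273), where 273 = lcm(39, 21).
gcd(273, 15) = 3 and 3 | (9 − 87), so the pair is consistent; merging gives n ≡ 1179 (mod 1365), where 1365 = lcm(273, 15).
The solution is unique modulo lcm(39, 21, 15) = 1365.

1179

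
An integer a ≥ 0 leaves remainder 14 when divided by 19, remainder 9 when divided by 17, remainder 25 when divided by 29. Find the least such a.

8203

From a ≡ 14 (mod 19) write a = 14 + 19t. Substituting into a ≡ 9 (mod 17) gives 19t ≡ 12 (mod 17), and since 2⁻¹ ≡ 9 (mod 17), t ≡ 6. Hence a ≡ 14 + 19·6 = 128 (mod 323).
From a ≡ 128 (mod 323) write a = 128 + 323t. Substituting into a ≡ 25 (mod 29) gives 323t ≡ 13 (mod 29), and since 4⁻¹ ≡ 22 (mod 29), t ≡ 25. Hence a ≡ 128 + 323·25 = 8203 (mod 9367).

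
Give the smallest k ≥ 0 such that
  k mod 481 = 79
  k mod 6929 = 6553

186707

gcd(481, 6929) = 13 and 13 | (6553 − 79), so the pair is consistent; merging gives k ≡ 186707 (mod 256373), where 256373 = lcm(481, 6929).
The solution is unique modulo lcm(481, 6929) = 256373.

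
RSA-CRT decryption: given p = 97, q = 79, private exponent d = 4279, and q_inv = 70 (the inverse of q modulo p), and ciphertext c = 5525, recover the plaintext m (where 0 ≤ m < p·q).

4471

d_p = d mod (p−1) = 4279 mod 96 = 55; d_q = d mod (q−1) = 67.
m₁ = c^(d_p) mod p: c ≡ 93 (mod 97), and 93^55 mod 97 = 9.
m₂ = c^(d_q) mod q: c ≡ 74 (mod 79), and 74^67 mod 79 = 47.
h = q_inv·(m₁ − m₂) mod p = 70·(9 − 47) mod 97 = 56.
m = m₂ + h·q = 47 + 56·79 = 4471.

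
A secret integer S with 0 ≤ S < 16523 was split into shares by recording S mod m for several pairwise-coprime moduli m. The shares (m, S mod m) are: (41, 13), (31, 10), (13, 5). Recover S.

The moduli are pairwise coprime; N = 41·31·13 = 16523.
N/41 = 403; 403 ≡ 34 (mod 41); 34·35 ≡ 1, so inverse 35.
N/31 = 533; 533 ≡ 6 (mod 31); 6·26 ≡ 1, so inverse 26.
N/13 = 1271; 1271 ≡ 10 (mod 13); 10·4 ≡ 1, so inverse 4.
S ≡ 13·403·35 + 10·533·26 + 5·1271·4 = 347365.
347365 mod 16523 = 382.

382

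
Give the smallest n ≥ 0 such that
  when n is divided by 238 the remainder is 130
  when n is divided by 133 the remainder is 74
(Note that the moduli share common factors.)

gcd(238, 133) = 7 and 7 | (74 − 130), so the pair is consistent; merging gives n ≡ 606 (mod 4522), where 4522 = lcm(238, 133).
The solution is unique modulo lcm(238, 133) = 4522.

606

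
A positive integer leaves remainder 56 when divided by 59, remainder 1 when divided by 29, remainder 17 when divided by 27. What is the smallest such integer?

233

The moduli are pairwise coprime; N = 59·29·27 = 46197.
N/59 = 783; 783 ≡ 16 (mod 59); 16·48 ≡ 1, so inverse 48.
N/29 = 1593; 1593 ≡ 27 (mod 29); 27·14 ≡ 1, so inverse 14.
N/27 = 1711; 1711 ≡ 10 (mod 27); 10·19 ≡ 1, so inverse 19.
a ≡ 56·783·48 + 1·1593·14 + 17·1711·19 = 2679659.
2679659 mod 46197 = 233.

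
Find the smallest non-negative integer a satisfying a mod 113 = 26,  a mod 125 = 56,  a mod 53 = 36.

The moduli are pairwise coprime; N = 113·125·53 = 748625.
N/113 = 6625; 6625 ≡ 71 (mod 113); 71·78 ≡ 1, so inverse 78.
N/125 = 5989; 5989 ≡ 114 (mod 125); 114·34 ≡ 1, so inverse 34.
N/53 = 14125; 14125 ≡ 27 (mod 53); 27·2 ≡ 1, so inverse 2.
a ≡ 26·6625·78 + 56·5989·34 + 36·14125·2 = 25855556.
25855556 mod 748625 = 402306.

402306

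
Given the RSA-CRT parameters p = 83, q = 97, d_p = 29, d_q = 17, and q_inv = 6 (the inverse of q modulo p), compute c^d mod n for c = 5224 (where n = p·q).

6407

m₁ = c^(d_p) mod p: c ≡ 78 (mod 83), and 78^29 mod 83 = 16.
m₂ = c^(d_q) mod q: c ≡ 83 (mod 97), and 83^17 mod 97 = 5.
h = q_inv·(m₁ − m₂) mod p = 6·(16 − 5) mod 83 = 66.
m = m₂ + h·q = 5 + 66·97 = 6407.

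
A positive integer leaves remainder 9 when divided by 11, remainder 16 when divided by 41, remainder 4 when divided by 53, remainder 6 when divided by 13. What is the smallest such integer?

Combine the congruences pairwise.
From k ≡ 9 (mod 11) write k = 9 + 11t. Substituting into k ≡ 16 (mod 41) gives 11t ≡ 7 (mod 41), and since 11⁻¹ ≡ 15 (mod 41), t ≡ 23. Hence k ≡ 9 + 11·23 = 262 (mod 451).
From k ≡ 262 (mod 451) write k = 262 + 451t. Substituting into k ≡ 4 (mod 53) gives 451t ≡ 7 (mod 53), and since 27⁻¹ ≡ 2 (mod 53), t ≡ 14. Hence k ≡ 262 + 451·14 = 6576 (mod 23903).
From k ≡ 6576 (mod 23903) write k = 6576 + 23903t. Substituting into k ≡ 6 (mod 13) gives 23903t ≡ 8 (mod 13), and since 9⁻¹ ≡ 3 (mod 13), t ≡ 11. Hence k ≡ 6576 + 23903·11 = 269509 (mod 310739).

269509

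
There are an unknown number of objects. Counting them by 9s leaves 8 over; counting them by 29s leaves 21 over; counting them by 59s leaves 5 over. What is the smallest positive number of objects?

From N ≡ 8 (mod 9) write N = 8 + 9t. Substituting into N ≡ 21 (mod 29) gives 9t ≡ 13 (mod 29), and since 9⁻¹ ≡ 13 (mod 29), t ≡ 24. Hence N ≡ 8 + 9·24 = 224 (mod 261).
From N ≡ 224 (mod 261) write N = 224 + 261t. Substituting into N ≡ 5 (mod 59) gives 261t ≡ 17 (mod 59), and since 25⁻¹ ≡ 26 (mod 59), t ≡ 29. Hence N ≡ 224 + 261·29 = 7793 (mod 15399).

7793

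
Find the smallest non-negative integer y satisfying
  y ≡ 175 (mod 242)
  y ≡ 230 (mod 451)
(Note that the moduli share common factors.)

4289

gcd(242, 451) = 11 and 11 | (230 − 175), so the pair is consistent; merging gives y ≡ 4289 (mod 9922), where 9922 = lcm(242, 451).
The solution is unique modulo lcm(242, 451) = 9922.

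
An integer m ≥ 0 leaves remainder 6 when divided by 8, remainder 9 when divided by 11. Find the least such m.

From m ≡ 6 (mod 8) write m = 6 + 8t. Substituting into m ≡ 9 (mod 11) gives 8t ≡ 3 (mod 11), and since 8⁻¹ ≡ 7 (mod 11), t ≡ 10. Hence m ≡ 6 + 8·10 = 86 (mod 88).

86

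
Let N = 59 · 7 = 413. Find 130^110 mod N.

226

Mod 59: 130 ≡ 12; by Fermat, exponent reduces to 110 mod 58 = 52; 12^52 ≡ 49 (mod 59).
Mod 7: 130 ≡ 4; by Fermat, exponent reduces to 110 mod 6 = 2; 4^2 ≡ 2 (mod 7).
Combine by CRT: x ≡ 49 (mod 59), x ≡ 2 (mod 7) ⇒ x ≡ 226 (mod 413).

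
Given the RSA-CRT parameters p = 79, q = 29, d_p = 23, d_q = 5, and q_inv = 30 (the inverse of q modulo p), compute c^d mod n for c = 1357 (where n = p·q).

489

m₁ = c^(d_p) mod p: c ≡ 14 (mod 79), and 14^23 mod 79 = 15.
m₂ = c^(d_q) mod q: c ≡ 23 (mod 29), and 23^5 mod 29 = 25.
h = q_inv·(m₁ − m₂) mod p = 30·(15 − 25) mod 79 = 16.
m = m₂ + h·q = 25 + 16·29 = 489.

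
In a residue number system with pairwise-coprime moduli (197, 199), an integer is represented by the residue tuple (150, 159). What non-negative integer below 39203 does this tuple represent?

From x ≡ 150 (mod 197) write x = 150 + 197t. Substituting into x ≡ 159 (mod 199) gives 197t ≡ 9 (mod 199), and since 197⁻¹ ≡ 99 (mod 199), t ≡ 95. Hence x ≡ 150 + 197·95 = 18865 (mod 39203).

18865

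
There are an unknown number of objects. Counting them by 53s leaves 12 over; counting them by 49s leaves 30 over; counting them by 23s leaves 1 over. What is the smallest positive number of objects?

40504

The moduli are pairwise coprime; M = 53·49·23 = 59731.
M/53 = 1127; 1127 ≡ 14 (mod 53); 14·19 ≡ 1, so inverse 19.
M/49 = 1219; 1219 ≡ 43 (mod 49); 43·8 ≡ 1, so inverse 8.
M/23 = 2597; 2597 ≡ 21 (mod 23); 21·11 ≡ 1, so inverse 11.
N ≡ 12·1127·19 + 30·1219·8 + 1·2597·11 = 578083.
578083 mod 59731 = 40504.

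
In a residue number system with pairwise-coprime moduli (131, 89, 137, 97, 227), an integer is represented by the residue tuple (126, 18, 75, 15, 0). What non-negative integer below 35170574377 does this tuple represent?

19816961984

The moduli are pairwise coprime; N = 131·89·137·97·227 = 35170574377.
N/131 = 268477667; 268477667 ≡ 110 (mod 131); 110·106 ≡ 1, so inverse 106.
N/89 = 395174993; 395174993 ≡ 41 (mod 89); 41·76 ≡ 1, so inverse 76.
N/137 = 256719521; 256719521 ≡ 16 (mod 137); 16·60 ≡ 1, so inverse 60.
N/97 = 362583241; 362583241 ≡ 54 (mod 97); 54·9 ≡ 1, so inverse 9.
N/227 = 154936451; 154936451 ≡ 98 (mod 227); 98·183 ≡ 1, so inverse 183.
x ≡ 126·268477667·106 + 18·395174993·76 + 75·256719521·60 + 15·362583241·9 + 0·154936451·183 = 5330573692911.
5330573692911 mod 35170574377 = 19816961984.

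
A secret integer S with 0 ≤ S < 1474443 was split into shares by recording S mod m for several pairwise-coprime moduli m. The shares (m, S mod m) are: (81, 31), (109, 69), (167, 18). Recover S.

Combine the congruences pairwise.
From S ≡ 31 (mod 81) write S = 31 + 81t. Substituting into S ≡ 69 (mod 109) gives 81t ≡ 38 (mod 109), and since 81⁻¹ ≡ 35 (mod 109), t ≡ 22. Hence S ≡ 31 + 81·22 = 1813 (mod 8829).
From S ≡ 1813 (mod 8829) write S = 1813 + 8829t. Substituting into S ≡ 18 (mod 167) gives 8829t ≡ 42 (mod 167), and since 145⁻¹ ≡ 129 (mod 167), t ≡ 74. Hence S ≡ 1813 + 8829·74 = 655159 (mod 1474443).

655159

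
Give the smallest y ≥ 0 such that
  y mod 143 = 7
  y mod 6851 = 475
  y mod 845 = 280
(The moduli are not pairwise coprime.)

4693410

Combine the congruences pairwise.
gcd(143, 6851) = 13 and 13 | (475 − 7), so the pair is consistent; merging gives y ≡ 21028 (mod 75361), where 75361 = lcm(143, 6851).
gcd(75361, 845) = 13 and 13 | (280 − 21028), so the pair is consistent; merging gives y ≡ 4693410 (mod 4898465), where 4898465 = lcm(75361, 845).
The solution is unique modulo lcm(143, 6851, 845) = 4898465.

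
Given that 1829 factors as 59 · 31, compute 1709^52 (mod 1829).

543

Mod 59: 1709 ≡ 57; 57^52 ≡ 12 (mod 59).
Mod 31: 1709 ≡ 4; by Fermat, exponent reduces to 52 mod 30 = 22; 4^22 ≡ 16 (mod 31).
Combine by CRT: x ≡ 12 (mod 59), x ≡ 16 (mod 31) ⇒ x ≡ 543 (mod 1829).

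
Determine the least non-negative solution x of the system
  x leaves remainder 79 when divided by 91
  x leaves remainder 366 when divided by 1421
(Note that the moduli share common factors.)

4629

gcd(91, 1421) = 7 and 7 | (366 − 79), so the pair is consistent; merging gives x ≡ 4629 (mod 18473), where 18473 = lcm(91, 1421).
The solution is unique modulo lcm(91, 1421) = 18473.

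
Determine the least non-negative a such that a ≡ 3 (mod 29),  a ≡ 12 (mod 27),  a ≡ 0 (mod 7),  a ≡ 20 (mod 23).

The moduli are pairwise coprime; N = 29·27·7·23 = 126063.
N/29 = 4347; 4347 ≡ 26 (mod 29); 26·19 ≡ 1, so inverse 19.
N/27 = 4669; 4669 ≡ 25 (mod 27); 25·13 ≡ 1, so inverse 13.
N/7 = 18009; 18009 ≡ 5 (mod 7); 5·3 ≡ 1, so inverse 3.
N/23 = 5481; 5481 ≡ 7 (mod 23); 7·10 ≡ 1, so inverse 10.
a ≡ 3·4347·19 + 12·4669·13 + 0·18009·3 + 20·5481·10 = 2072343.
2072343 mod 126063 = 55335.

55335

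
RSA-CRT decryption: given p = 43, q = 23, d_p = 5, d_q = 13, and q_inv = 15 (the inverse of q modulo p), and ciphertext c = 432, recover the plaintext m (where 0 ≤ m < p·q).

462

m₁ = c^(d_p) mod p: c ≡ 2 (mod 43), and 2^5 mod 43 = 32.
m₂ = c^(d_q) mod q: c ≡ 18 (mod 23), and 18^13 mod 23 = 2.
h = q_inv·(m₁ − m₂) mod p = 15·(32 − 2) mod 43 = 20.
m = m₂ + h·q = 2 + 20·23 = 462.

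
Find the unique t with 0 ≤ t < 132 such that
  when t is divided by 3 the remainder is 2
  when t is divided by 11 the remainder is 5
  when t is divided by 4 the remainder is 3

71

The moduli are pairwise coprime; N = 3·11·4 = 132.
N/3 = 44; 44 ≡ 2 (mod 3); 2·2 ≡ 1, so inverse 2.
N/11 = 12; 12 ≡ 1 (mod 11), inverse 1.
N/4 = 33; 33 ≡ 1 (mod 4), inverse 1.
t ≡ 2·44·2 + 5·12·1 + 3·33·1 = 335.
335 mod 132 = 71.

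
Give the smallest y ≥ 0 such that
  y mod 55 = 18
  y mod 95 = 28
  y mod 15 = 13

gcd(55, 95) = 5 and 5 | (28 − 18), so the pair is consistent; merging gives y ≡ 788 (mod 1045), where 1045 = lcm(55, 95).
gcd(1045, 15) = 5 and 5 | (13 − 788), so the pair is consistent; merging gives y ≡ 2878 (mod 3135), where 3135 = lcm(1045, 15).
The solution is unique modulo lcm(55, 95, 15) = 3135.

2878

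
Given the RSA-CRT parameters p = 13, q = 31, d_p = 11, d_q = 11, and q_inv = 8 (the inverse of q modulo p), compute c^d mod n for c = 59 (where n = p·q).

80

m₁ = c^(d_p) mod p: c ≡ 7 (mod 13), and 7^11 mod 13 = 2.
m₂ = c^(d_q) mod q: c ≡ 28 (mod 31), and 28^11 mod 31 = 18.
h = q_inv·(m₁ − m₂) mod p = 8·(2 − 18) mod 13 = 2.
m = m₂ + h·q = 18 + 2·31 = 80.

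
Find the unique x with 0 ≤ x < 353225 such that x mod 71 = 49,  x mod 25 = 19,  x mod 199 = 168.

From x ≡ 49 (mod 71) write x = 49 + 71t. Substituting into x ≡ 19 (mod 25) gives 71t ≡ 20 (mod 25), and since 21⁻¹ ≡ 6 (mod 25), t ≡ 20. Hence x ≡ 49 + 71·20 = 1469 (mod 1775).
From x ≡ 1469 (mod 1775) write x = 1469 + 1775t. Substituting into x ≡ 168 (mod 199) gives 1775t ≡ 92 (mod 199), and since 183⁻¹ ≡ 87 (mod 199), t ≡ 44. Hence x ≡ 1469 + 1775·44 = 79569 (mod 353225).

79569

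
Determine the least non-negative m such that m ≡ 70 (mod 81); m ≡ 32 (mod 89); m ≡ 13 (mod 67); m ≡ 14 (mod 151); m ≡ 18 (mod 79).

765785491

The moduli are pairwise coprime; N = 81·89·67·151·79 = 5761742787.
N/81 = 71132627; 71132627 ≡ 47 (mod 81); 47·50 ≡ 1, so inverse 50.
N/89 = 64738683; 64738683 ≡ 83 (mod 89); 83·74 ≡ 1, so inverse 74.
N/67 = 85996161; 85996161 ≡ 53 (mod 67); 53·43 ≡ 1, so inverse 43.
N/151 = 38157237; 38157237 ≡ 141 (mod 151); 141·15 ≡ 1, so inverse 15.
N/79 = 72933453; 72933453 ≡ 21 (mod 79); 21·64 ≡ 1, so inverse 64.
m ≡ 70·71132627·50 + 32·64738683·74 + 13·85996161·43 + 14·38157237·15 + 18·72933453·64 = 542369607469.
542369607469 mod 5761742787 = 765785491.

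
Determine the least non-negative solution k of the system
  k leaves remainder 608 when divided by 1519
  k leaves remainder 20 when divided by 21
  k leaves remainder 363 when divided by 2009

gcd(1519, 21) = 7 and 7 | (20 − 608), so the pair is consistent; merging gives k ≡ 608 (mod 4557), where 4557 = lcm(1519, 21).
gcd(4557, 2009) = 49 and 49 | (363 − 608), so the pair is consistent; merging gives k ≡ 32507 (mod 186837), where 186837 = lcm(4557, 2009).
The solution is unique modulo lcm(1519, 21, 2009) = 186837.

32507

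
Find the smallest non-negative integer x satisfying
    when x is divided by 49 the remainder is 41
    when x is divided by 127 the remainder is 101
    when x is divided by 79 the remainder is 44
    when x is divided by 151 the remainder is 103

From x ≡ 41 (mod 49) write x = 41 + 49t. Substituting into x ≡ 101 (mod 127) gives 49t ≡ 60 (mod 127), and since 49⁻¹ ≡ 70 (mod 127), t ≡ 9. Hence x ≡ 41 + 49·9 = 482 (mod 6223).
From x ≡ 482 (mod 6223) write x = 482 + 6223t. Substituting into x ≡ 44 (mod 79) gives 6223t ≡ 36 (mod 79), and since 61⁻¹ ≡ 57 (mod 79), t ≡ 77. Hence x ≡ 482 + 6223·77 = 479653 (mod 491617).
From x ≡ 479653 (mod 491617) write x = 479653 + 491617t. Substituting into x ≡ 103 (mod 151) gives 491617t ≡ 26 (mod 151), and since 112⁻¹ ≡ 120 (mod 151), t ≡ 100. Hence x ≡ 479653 + 491617·100 = 49641353 (mod 74234167).

49641353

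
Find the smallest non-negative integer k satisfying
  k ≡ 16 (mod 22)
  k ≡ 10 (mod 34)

gcd(22, 34) = 2 and 2 | (10 − 16), so the pair is consistent; merging gives k ≡ 214 (mod 374), where 374 = lcm(22, 34).
The solution is unique modulo lcm(22, 34) = 374.

214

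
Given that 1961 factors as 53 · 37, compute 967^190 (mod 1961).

Mod 53: 967 ≡ 13; by Fermat, exponent reduces to 190 mod 52 = 34; 13^34 ≡ 36 (mod 53).
Mod 37: 967 ≡ 5; by Fermat, exponent reduces to 190 mod 36 = 10; 5^10 ≡ 30 (mod 37).
Combine by CRT: x ≡ 36 (mod 53), x ≡ 30 (mod 37) ⇒ x ≡ 1732 (mod 1961).

1732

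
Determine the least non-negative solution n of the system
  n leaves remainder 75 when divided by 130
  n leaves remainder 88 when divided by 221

gcd(130, 221) = 13 and 13 | (88 − 75), so the pair is consistent; merging gives n ≡ 1635 (mod 2210), where 2210 = lcm(130, 221).
The solution is unique modulo lcm(130, 221) = 2210.

1635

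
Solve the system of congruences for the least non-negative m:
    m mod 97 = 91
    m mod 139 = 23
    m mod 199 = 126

404096

The moduli are pairwise coprime; N = 97·139·199 = 2683117.
N/97 = 27661; 27661 ≡ 16 (mod 97); 16·91 ≡ 1, so inverse 91.
N/139 = 19303; 19303 ≡ 121 (mod 139); 121·54 ≡ 1, so inverse 54.
N/199 = 13483; 13483 ≡ 150 (mod 199); 150·134 ≡ 1, so inverse 134.
m ≡ 91·27661·91 + 23·19303·54 + 126·13483·134 = 480682039.
480682039 mod 2683117 = 404096.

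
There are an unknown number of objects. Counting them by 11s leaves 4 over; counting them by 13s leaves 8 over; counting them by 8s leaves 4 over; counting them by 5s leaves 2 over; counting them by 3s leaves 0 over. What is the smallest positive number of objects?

The moduli are pairwise coprime; M = 11·13·8·5·3 = 17160.
M/11 = 1560; 1560 ≡ 9 (mod 11); 9·5 ≡ 1, so inverse 5.
M/13 = 1320; 1320 ≡ 7 (mod 13); 7·2 ≡ 1, so inverse 2.
M/8 = 2145; 2145 ≡ 1 (mod 8), inverse 1.
M/5 = 3432; 3432 ≡ 2 (mod 5); 2·3 ≡ 1, so inverse 3.
M/3 = 5720; 5720 ≡ 2 (mod 3); 2·2 ≡ 1, so inverse 2.
N ≡ 4·1560·5 + 8·1320·2 + 4·2145·1 + 2·3432·3 + 0·5720·2 = 81492.
81492 mod 17160 = 12852.

12852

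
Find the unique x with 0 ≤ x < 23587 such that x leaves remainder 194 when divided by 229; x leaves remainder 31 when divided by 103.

18056

From x ≡ 194 (mod 229) write x = 194 + 229t. Substituting into x ≡ 31 (mod 103) gives 229t ≡ 43 (mod 103), and since 23⁻¹ ≡ 9 (mod 103), t ≡ 78. Hence x ≡ 194 + 229·78 = 18056 (mod 23587).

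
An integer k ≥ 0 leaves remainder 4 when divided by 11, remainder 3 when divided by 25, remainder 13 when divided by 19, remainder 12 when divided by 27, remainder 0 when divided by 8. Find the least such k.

The moduli are pairwise coprime; N = 11·25·19·27·8 = 1128600.
N/11 = 102600; 102600 ≡ 3 (mod 11); 3·4 ≡ 1, so inverse 4.
N/25 = 45144; 45144 ≡ 19 (mod 25); 19·4 ≡ 1, so inverse 4.
N/19 = 59400; 59400 ≡ 6 (mod 19); 6·16 ≡ 1, so inverse 16.
N/27 = 41800; 41800 ≡ 4 (mod 27); 4·7 ≡ 1, so inverse 7.
N/8 = 141075; 141075 ≡ 3 (mod 8); 3·3 ≡ 1, so inverse 3.
k ≡ 4·102600·4 + 3·45144·4 + 13·59400·16 + 12·41800·7 + 0·141075·3 = 18049728.
18049728 mod 1128600 = 1120728.

1120728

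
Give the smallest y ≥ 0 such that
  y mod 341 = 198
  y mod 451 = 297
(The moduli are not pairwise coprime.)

12474

Combine the congruences pairwise.
gcd(341, 451) = 11 and 11 | (297 − 198), so the pair is consistent; merging gives y ≡ 12474 (mod 13981), where 13981 = lcm(341, 451).
The solution is unique modulo lcm(341, 451) = 13981.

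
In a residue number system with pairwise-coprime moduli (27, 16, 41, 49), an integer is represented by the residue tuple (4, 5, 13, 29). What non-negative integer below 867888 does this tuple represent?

245029

The moduli are pairwise coprime; N = 27·16·41·49 = 867888.
N/27 = 32144; 32144 ≡ 14 (mod 27); 14·2 ≡ 1, so inverse 2.
N/16 = 54243; 54243 ≡ 3 (mod 16); 3·11 ≡ 1, so inverse 11.
N/41 = 21168; 21168 ≡ 12 (mod 41); 12·24 ≡ 1, so inverse 24.
N/49 = 17712; 17712 ≡ 23 (mod 49); 23·32 ≡ 1, so inverse 32.
x ≡ 4·32144·2 + 5·54243·11 + 13·21168·24 + 29·17712·32 = 26281669.
26281669 mod 867888 = 245029.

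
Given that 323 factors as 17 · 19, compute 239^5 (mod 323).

Mod 17: 239 ≡ 1; 1^5 ≡ 1 (mod 17).
Mod 19: 239 ≡ 11; 11^5 ≡ 7 (mod 19).
Combine by CRT: x ≡ 1 (mod 17), x ≡ 7 (mod 19) ⇒ x ≡ 273 (mod 323).

273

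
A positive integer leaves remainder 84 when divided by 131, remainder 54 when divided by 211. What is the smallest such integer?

24319

From n ≡ 84 (mod 131) write n = 84 + 131t. Substituting into n ≡ 54 (mod 211) gives 131t ≡ 181 (mod 211), and since 131⁻¹ ≡ 29 (mod 211), t ≡ 185. Hence n ≡ 84 + 131·185 = 24319 (mod 27641).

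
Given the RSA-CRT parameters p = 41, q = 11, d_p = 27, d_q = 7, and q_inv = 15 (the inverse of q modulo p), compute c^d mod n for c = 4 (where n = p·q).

m₁ = c^(d_p) mod p: c ≡ 4 (mod 41), and 4^27 mod 41 = 25.
m₂ = c^(d_q) mod q: c ≡ 4 (mod 11), and 4^7 mod 11 = 5.
h = q_inv·(m₁ − m₂) mod p = 15·(25 − 5) mod 41 = 13.
m = m₂ + h·q = 5 + 13·11 = 148.

148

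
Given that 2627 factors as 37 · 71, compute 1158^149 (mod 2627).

Mod 37: 1158 ≡ 11; by Fermat, exponent reduces to 149 mod 36 = 5; 11^5 ≡ 27 (mod 37).
Mod 71: 1158 ≡ 22; by Fermat, exponent reduces to 149 mod 70 = 9; 22^9 ≡ 63 (mod 71).
Combine by CRT: x ≡ 27 (mod 37), x ≡ 63 (mod 71) ⇒ x ≡ 915 (mod 2627).

915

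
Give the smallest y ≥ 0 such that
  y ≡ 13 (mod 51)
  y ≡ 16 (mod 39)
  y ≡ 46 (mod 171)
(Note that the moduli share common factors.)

Combine the congruences pairwise.
gcd(51, 39) = 3 and 3 | (16 − 13), so the pair is consistent; merging gives y ≡ 523 (mod 663), where 663 = lcm(51, 39).
gcd(663, 171) = 3 and 3 | (46 − 523), so the pair is consistent; merging gives y ≡ 26380 (mod 37791), where 37791 = lcm(663, 171).
The solution is unique modulo lcm(51, 39, 171) = 37791.

26380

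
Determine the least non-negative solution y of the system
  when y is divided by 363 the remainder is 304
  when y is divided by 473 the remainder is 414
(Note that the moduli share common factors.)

gcd(363, 473) = 11 and 11 | (414 − 304), so the pair is consistent; merging gives y ≡ 15550 (mod 15609), where 15609 = lcm(363, 473).
The solution is unique modulo lcm(363, 473) = 15609.

15550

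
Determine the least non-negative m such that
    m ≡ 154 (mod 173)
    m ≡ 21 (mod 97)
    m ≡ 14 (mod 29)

79561

The moduli are pairwise coprime; N = 173·97·29 = 486649.
N/173 = 2813; 2813 ≡ 45 (mod 173); 45·50 ≡ 1, so inverse 50.
N/97 = 5017; 5017 ≡ 70 (mod 97); 70·79 ≡ 1, so inverse 79.
N/29 = 16781; 16781 ≡ 19 (mod 29); 19·26 ≡ 1, so inverse 26.
m ≡ 154·2813·50 + 21·5017·79 + 14·16781·26 = 36091587.
36091587 mod 486649 = 79561.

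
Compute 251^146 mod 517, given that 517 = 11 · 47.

42

Mod 11: 251 ≡ 9; by Fermat, exponent reduces to 146 mod 10 = 6; 9^6 ≡ 9 (mod 11).
Mod 47: 251 ≡ 16; by Fermat, exponent reduces to 146 mod 46 = 8; 16^8 ≡ 42 (mod 47).
Combine by CRT: x ≡ 9 (mod 11), x ≡ 42 (mod 47) ⇒ x ≡ 42 (mod 517).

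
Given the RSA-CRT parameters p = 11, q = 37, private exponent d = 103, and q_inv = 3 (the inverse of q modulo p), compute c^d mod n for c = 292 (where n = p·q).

d_p = d mod (p−1) = 103 mod 10 = 3; d_q = d mod (q−1) = 31.
m₁ = c^(d_p) mod p: c ≡ 6 (mod 11), and 6^3 mod 11 = 7.
m₂ = c^(d_q) mod q: c ≡ 33 (mod 37), and 33^31 mod 37 = 34.
h = q_inv·(m₁ − m₂) mod p = 3·(7 − 34) mod 11 = 7.
m = m₂ + h·q = 34 + 7·37 = 293.

293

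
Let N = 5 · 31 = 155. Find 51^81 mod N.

66

Mod 5: 51 ≡ 1; by Fermat, exponent reduces to 81 mod 4 = 1; 1^1 ≡ 1 (mod 5).
Mod 31: 51 ≡ 20; by Fermat, exponent reduces to 81 mod 30 = 21; 20^21 ≡ 4 (mod 31).
Combine by CRT: x ≡ 1 (mod 5), x ≡ 4 (mod 31) ⇒ x ≡ 66 (mod 155).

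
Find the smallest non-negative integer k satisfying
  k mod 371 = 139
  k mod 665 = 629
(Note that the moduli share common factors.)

gcd(371, 665) = 7 and 7 | (629 − 139), so the pair is consistent; merging gives k ≡ 11269 (mod 35245), where 35245 = lcm(371, 665).
The solution is unique modulo lcm(371, 665) = 35245.

11269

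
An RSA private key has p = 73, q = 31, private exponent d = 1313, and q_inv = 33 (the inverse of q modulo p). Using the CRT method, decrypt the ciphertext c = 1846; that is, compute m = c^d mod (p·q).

d_p = d mod (p−1) = 1313 mod 72 = 17; d_q = d mod (q−1) = 23.
m₁ = c^(d_p) mod p: c ≡ 21 (mod 73), and 21^17 mod 73 = 30.
m₂ = c^(d_q) mod q: c ≡ 17 (mod 31), and 17^23 mod 31 = 13.
h = q_inv·(m₁ − m₂) mod p = 33·(30 − 13) mod 73 = 50.
m = m₂ + h·q = 13 + 50·31 = 1563.

1563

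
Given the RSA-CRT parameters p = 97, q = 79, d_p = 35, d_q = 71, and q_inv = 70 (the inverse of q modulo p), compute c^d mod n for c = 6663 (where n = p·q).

m₁ = c^(d_p) mod p: c ≡ 67 (mod 97), and 67^35 mod 97 = 63.
m₂ = c^(d_q) mod q: c ≡ 27 (mod 79), and 27^71 mod 79 = 14.
h = q_inv·(m₁ − m₂) mod p = 70·(63 − 14) mod 97 = 35.
m = m₂ + h·q = 14 + 35·79 = 2779.

2779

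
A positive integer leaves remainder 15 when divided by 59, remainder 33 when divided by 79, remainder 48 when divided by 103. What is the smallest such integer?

The moduli are pairwise coprime; N = 59·79·103 = 480083.
N/59 = 8137; 8137 ≡ 54 (mod 59); 54·47 ≡ 1, so inverse 47.
N/79 = 6077; 6077 ≡ 73 (mod 79); 73·13 ≡ 1, so inverse 13.
N/103 = 4661; 4661 ≡ 26 (mod 103); 26·4 ≡ 1, so inverse 4.
x ≡ 15·8137·47 + 33·6077·13 + 48·4661·4 = 9238530.
9238530 mod 480083 = 116953.

116953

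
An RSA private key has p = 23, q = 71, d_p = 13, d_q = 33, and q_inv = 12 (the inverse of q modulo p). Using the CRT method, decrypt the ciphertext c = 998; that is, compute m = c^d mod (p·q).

m₁ = c^(d_p) mod p: c ≡ 9 (mod 23), and 9^13 mod 23 = 12.
m₂ = c^(d_q) mod q: c ≡ 4 (mod 71), and 4^33 mod 71 = 40.
h = q_inv·(m₁ − m₂) mod p = 12·(12 − 40) mod 23 = 9.
m = m₂ + h·q = 40 + 9·71 = 679.

679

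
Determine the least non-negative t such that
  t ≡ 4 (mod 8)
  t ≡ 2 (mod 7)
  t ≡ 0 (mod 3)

From t ≡ 4 (mod 8) write t = 4 + 8s. Substituting into t ≡ 2 (mod 7) gives 8s ≡ 5 (mod 7), and since 1⁻¹ ≡ 1 (mod 7), s ≡ 5. Hence t ≡ 4 + 8·5 = 44 (mod 56).
From t ≡ 44 (mod 56) write t = 44 + 56s. Substituting into t ≡ 0 (mod 3) gives 56s ≡ 1 (mod 3), and since 2⁻¹ ≡ 2 (mod 3), s ≡ 2. Hence t ≡ 44 + 56·2 = 156 (mod 168).

156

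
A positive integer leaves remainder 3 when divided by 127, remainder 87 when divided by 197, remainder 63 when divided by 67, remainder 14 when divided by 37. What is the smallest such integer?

40970965

From x ≡ 3 (mod 127) write x = 3 + 127t. Substituting into x ≡ 87 (mod 197) gives 127t ≡ 84 (mod 197), and since 127⁻¹ ≡ 121 (mod 197), t ≡ 117. Hence x ≡ 3 + 127·117 = 14862 (mod 25019).
From x ≡ 14862 (mod 25019) write x = 14862 + 25019t. Substituting into x ≡ 63 (mod 67) gives 25019t ≡ 8 (mod 67), and since 28⁻¹ ≡ 12 (mod 67), t ≡ 29. Hence x ≡ 14862 + 25019·29 = 740413 (mod 1676273).
From x ≡ 740413 (mod 1676273) write x = 740413 + 1676273t. Substituting into x ≡ 14 (mod 37) gives 1676273t ≡ 8 (mod 37), and since 25⁻¹ ≡ 3 (mod 37), t ≡ 24. Hence x ≡ 740413 + 1676273·24 = 40970965 (mod 62022101).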